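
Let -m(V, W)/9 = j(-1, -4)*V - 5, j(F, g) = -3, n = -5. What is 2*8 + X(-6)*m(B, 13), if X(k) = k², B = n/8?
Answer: 2057/2 ≈ 1028.5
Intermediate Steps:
B = -5/8 ≈ -0.62500
m(V, W) = 45 + 27*V (m(V, W) = -9*(-3*V - 5) = -9*(-5 - 3*V) = 45 + 27*V)
2*8 + X(-6)*m(B, 13) = 2*8 + (-6)²*(45 + 27*(-5/8)) = 16 + 36*(45 - 135/8) = 16 + 36*(225/8) = 16 + 2025/2 = 2057/2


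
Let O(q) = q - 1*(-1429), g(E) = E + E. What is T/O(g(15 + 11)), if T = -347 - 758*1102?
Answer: -835663/1481 ≈ -564.26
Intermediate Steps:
T = -835663 (T = -347 - 835316 = -835663)
g(E) = 2*E
O(q) = 1429 + q (O(q) = q + 1429 = 1429 + q)
T/O(g(15 + 11)) = -835663/(1429 + 2*(15 + 11)) = -835663/(1429 + 2*26) = -835663/(1429 + 52) = -835663/1481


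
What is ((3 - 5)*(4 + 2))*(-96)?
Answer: 1152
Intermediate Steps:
((3 - 5)*(4 + 2))*(-96) = -2*6*(-96) = -12*(-96) = 1152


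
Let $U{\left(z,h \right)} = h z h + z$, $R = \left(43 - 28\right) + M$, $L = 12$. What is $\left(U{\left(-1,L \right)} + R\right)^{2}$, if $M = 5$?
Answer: $15625$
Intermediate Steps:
$R = 20$ ($R = \left(43 - 28\right) + 5 = 15 + 5 = 20$)
$U{\left(z,h \right)} = z + z h^{2}$ ($U{\left(z,h \right)} = z h^{2} + z = z + z h^{2}$)
$\left(U{\left(-1,L \right)} + R\right)^{2} = \left(- (1 + 12^{2}) + 20\right)^{2} = \left(- (1 + 144) + 20\right)^{2} = \left(\left(-1\right) 145 + 20\right)^{2} = \left(-145 + 20\right)^{2} = \left(-125\right)^{2} = 15625$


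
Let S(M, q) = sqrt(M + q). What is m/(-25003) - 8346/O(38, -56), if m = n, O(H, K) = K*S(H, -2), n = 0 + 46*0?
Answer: 1391/56 ≈ 24.839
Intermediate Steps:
n = 0 (n = 0 + 0 = 0)
O(H, K) = K*sqrt(-2 + H) (O(H, K) = K*sqrt(H - 2) = K*sqrt(-2 + H))
m = 0
m/(-25003) - 8346/O(38, -56) = 0/(-25003) - 8346*(-1/(56*sqrt(-2 + 38))) = 0*(-1/25003) - 8346/((-56*sqrt(36))) = 0 - 8346/((-56*6)) = 0 - 8346/(-336) = 0 - 8346*(-1/336) = 0 + 1391/56 = 1391/56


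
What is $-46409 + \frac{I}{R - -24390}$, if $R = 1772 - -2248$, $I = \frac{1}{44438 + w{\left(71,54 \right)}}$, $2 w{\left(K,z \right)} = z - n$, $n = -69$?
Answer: $- \frac{58671686965154}{1264230795} \approx -46409.0$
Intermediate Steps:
$w{\left(K,z \right)} = \frac{69}{2} + \frac{z}{2}$ ($w{\left(K,z \right)} = \frac{z - -69}{2} = \frac{z + 69}{2} = \frac{69 + z}{2} = \frac{69}{2} + \frac{z}{2}$)
$I = \frac{2}{88999}$ ($I = \frac{1}{44438 + \left(\frac{69}{2} + \frac{1}{2} \cdot 54\right)} = \frac{1}{44438 + \left(\frac{69}{2} + 27\right)} = \frac{1}{44438 + \frac{123}{2}} = \frac{1}{\frac{88999}{2}} = \frac{2}{88999} \approx 2.2472 \cdot 10^{-5}$)
$R = 4020$ ($R = 1772 + 2248 = 4020$)
$-46409 + \frac{I}{R - -24390} = -46409 + \frac{2}{88999 \left(4020 - -24390\right)} = -46409 + \frac{2}{88999 \left(4020 + 24390\right)} = -46409 + \frac{2}{88999 \cdot 28410} = -46409 + \frac{2}{88999} \cdot \frac{1}{28410} = -46409 + \frac{1}{1264230795} = - \frac{58671686965154}{1264230795}$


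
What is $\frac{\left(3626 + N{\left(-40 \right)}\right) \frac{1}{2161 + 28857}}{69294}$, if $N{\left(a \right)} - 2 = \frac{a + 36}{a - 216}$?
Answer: $\frac{17861}{10581470976} \approx 1.688 \cdot 10^{-6}$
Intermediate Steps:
$N{\left(a \right)} = 2 + \frac{36 + a}{-216 + a}$ ($N{\left(a \right)} = 2 + \frac{a + 36}{a - 216} = 2 + \frac{36 + a}{-216 + a}$)
$\frac{\left(3626 + N{\left(-40 \right)}\right) \frac{1}{2161 + 28857}}{69294} = \frac{\left(3626 + \frac{3 \left(-132 - 40\right)}{-216 - 40}\right) \frac{1}{2161 + 28857}}{69294} = \frac{3626 + 3 \frac{1}{-256} \left(-172\right)}{31018} \cdot \frac{1}{69294} = \left(3626 + 3 \left(- \frac{1}{256}\right) \left(-172\right)\right) \frac{1}{31018} \cdot \frac{1}{69294} = \left(3626 + \frac{129}{64}\right) \frac{1}{31018} \cdot \frac{1}{69294} = \frac{232193}{64} \cdot \frac{1}{31018} \cdot \frac{1}{69294} = \frac{17861}{152704} \cdot \frac{1}{69294} = \frac{17861}{10581470976}$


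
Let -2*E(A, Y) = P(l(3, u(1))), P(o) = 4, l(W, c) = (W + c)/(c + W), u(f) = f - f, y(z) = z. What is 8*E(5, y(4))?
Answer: -16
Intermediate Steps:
u(f) = 0
l(W, c) = 1 (l(W, c) = (W + c)/(W + c) = 1)
E(A, Y) = -2 (E(A, Y) = -½*4 = -2)
8*E(5, y(4)) = 8*(-2) = -16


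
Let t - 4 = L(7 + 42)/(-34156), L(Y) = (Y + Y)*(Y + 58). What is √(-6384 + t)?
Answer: 3*I*√206763123986/17078 ≈ 79.877*I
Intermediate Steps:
L(Y) = 2*Y*(58 + Y) (L(Y) = (2*Y)*(58 + Y) = 2*Y*(58 + Y))
t = 63069/17078 (t = 4 + (2*(7 + 42)*(58 + (7 + 42)))/(-34156) = 4 + (2*49*(58 + 49))*(-1/34156) = 4 + (2*49*107)*(-1/34156) = 4 + 10486*(-1/34156) = 4 - 5243/17078 = 63069/17078 ≈ 3.6930)
√(-6384 + t) = √(-6384 + 63069/17078) = √(-108962883/17078) = 3*I*√206763123986/17078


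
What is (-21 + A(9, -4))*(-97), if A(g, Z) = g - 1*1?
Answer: 1261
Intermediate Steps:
A(g, Z) = -1 + g (A(g, Z) = g - 1 = -1 + g)
(-21 + A(9, -4))*(-97) = (-21 + (-1 + 9))*(-97) = (-21 + 8)*(-97) = -13*(-97) = 1261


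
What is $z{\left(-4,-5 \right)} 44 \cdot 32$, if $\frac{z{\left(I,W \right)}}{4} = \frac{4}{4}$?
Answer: $5632$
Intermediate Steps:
$z{\left(I,W \right)} = 4$ ($z{\left(I,W \right)} = 4 \cdot \frac{4}{4} = 4 \cdot 4 \cdot \frac{1}{4} = 4 \cdot 1 = 4$)
$z{\left(-4,-5 \right)} 44 \cdot 32 = 4 \cdot 44 \cdot 32 = 176 \cdot 32 = 5632$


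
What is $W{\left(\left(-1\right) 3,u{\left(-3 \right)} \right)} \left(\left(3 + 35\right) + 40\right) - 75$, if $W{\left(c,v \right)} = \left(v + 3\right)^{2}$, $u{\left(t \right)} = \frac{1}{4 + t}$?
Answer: $1173$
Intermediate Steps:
$W{\left(c,v \right)} = \left(3 + v\right)^{2}$
$W{\left(\left(-1\right) 3,u{\left(-3 \right)} \right)} \left(\left(3 + 35\right) + 40\right) - 75 = \left(3 + \frac{1}{4 - 3}\right)^{2} \left(\left(3 + 35\right) + 40\right) - 75 = \left(3 + 1^{-1}\right)^{2} \left(38 + 40\right) - 75 = \left(3 + 1\right)^{2} \cdot 78 - 75 = 4^{2} \cdot 78 - 75 = 16 \cdot 78 - 75 = 1248 - 75 = 1173$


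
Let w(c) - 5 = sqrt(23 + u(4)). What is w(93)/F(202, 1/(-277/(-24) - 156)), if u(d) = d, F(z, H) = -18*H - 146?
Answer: -3467/101150 - 10401*sqrt(3)/505750 ≈ -0.069896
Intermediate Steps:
F(z, H) = -146 - 18*H
w(c) = 5 + 3*sqrt(3) (w(c) = 5 + sqrt(23 + 4) = 5 + sqrt(27) = 5 + 3*sqrt(3))
w(93)/F(202, 1/(-277/(-24) - 156)) = (5 + 3*sqrt(3))/(-146 - 18/(-277/(-24) - 156)) = (5 + 3*sqrt(3))/(-146 - 18/(-277*(-1/24) - 156)) = (5 + 3*sqrt(3))/(-146 - 18/(277/24 - 156)) = (5 + 3*sqrt(3))/(-146 - 18/(-3467/24)) = (5 + 3*sqrt(3))/(-146 - 18*(-24/3467)) = (5 + 3*sqrt(3))/(-146 + 432/3467) = (5 + 3*sqrt(3))/(-505750/3467) = (5 + 3*sqrt(3))*(-3467/505750) = -3467/101150 - 10401*sqrt(3)/505750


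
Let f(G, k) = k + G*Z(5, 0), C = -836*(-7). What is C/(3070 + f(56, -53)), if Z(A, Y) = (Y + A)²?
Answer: 836/631 ≈ 1.3249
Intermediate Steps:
C = 5852
Z(A, Y) = (A + Y)²
f(G, k) = k + 25*G (f(G, k) = k + G*(5 + 0)² = k + G*5² = k + G*25 = k + 25*G)
C/(3070 + f(56, -53)) = 5852/(3070 + (-53 + 25*56)) = 5852/(3070 + (-53 + 1400)) = 5852/(3070 + 1347) = 5852/4417 = 5852*(1/4417) = 836/631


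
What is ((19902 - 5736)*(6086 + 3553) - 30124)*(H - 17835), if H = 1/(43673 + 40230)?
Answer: -204283833285563800/83903 ≈ -2.4348e+12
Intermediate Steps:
H = 1/83903 ≈ 1.1919e-5
((19902 - 5736)*(6086 + 3553) - 30124)*(H - 17835) = ((19902 - 5736)*(6086 + 3553) - 30124)*(1/83903 - 17835) = (14166*9639 - 30124)*(-1496410004/83903) = (136546074 - 30124)*(-1496410004/83903) = 136515950*(-1496410004/83903) = -204283833285563800/83903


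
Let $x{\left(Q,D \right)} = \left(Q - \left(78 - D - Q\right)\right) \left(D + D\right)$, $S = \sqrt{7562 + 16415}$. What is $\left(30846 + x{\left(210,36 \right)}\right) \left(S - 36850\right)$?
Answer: $-2139584700 + 58062 \sqrt{23977} \approx -2.1306 \cdot 10^{9}$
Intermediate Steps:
$S = \sqrt{23977} \approx 154.84$
$x{\left(Q,D \right)} = 2 D \left(-78 + D + 2 Q\right)$ ($x{\left(Q,D \right)} = \left(Q - \left(78 - D - Q\right)\right) 2 D = \left(Q + \left(-78 + D + Q\right)\right) 2 D = \left(-78 + D + 2 Q\right) 2 D = 2 D \left(-78 + D + 2 Q\right)$)
$\left(30846 + x{\left(210,36 \right)}\right) \left(S - 36850\right) = \left(30846 + 2 \cdot 36 \left(-78 + 36 + 2 \cdot 210\right)\right) \left(\sqrt{23977} - 36850\right) = \left(30846 + 2 \cdot 36 \left(-78 + 36 + 420\right)\right) \left(-36850 + \sqrt{23977}\right) = \left(30846 + 2 \cdot 36 \cdot 378\right) \left(-36850 + \sqrt{23977}\right) = \left(30846 + 27216\right) \left(-36850 + \sqrt{23977}\right) = 58062 \left(-36850 + \sqrt{23977}\right) = -2139584700 + 58062 \sqrt{23977}$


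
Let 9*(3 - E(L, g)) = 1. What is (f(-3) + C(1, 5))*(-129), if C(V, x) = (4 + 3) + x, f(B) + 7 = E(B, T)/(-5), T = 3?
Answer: -8557/15 ≈ -570.47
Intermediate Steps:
E(L, g) = 26/9 (E(L, g) = 3 - ⅑*1 = 3 - ⅑ = 26/9)
f(B) = -341/45 (f(B) = -7 + (26/9)/(-5) = -7 + (26/9)*(-⅕) = -7 - 26/45 = -341/45)
C(V, x) = 7 + x
(f(-3) + C(1, 5))*(-129) = (-341/45 + (7 + 5))*(-129) = (-341/45 + 12)*(-129) = (199/45)*(-129) = -8557/15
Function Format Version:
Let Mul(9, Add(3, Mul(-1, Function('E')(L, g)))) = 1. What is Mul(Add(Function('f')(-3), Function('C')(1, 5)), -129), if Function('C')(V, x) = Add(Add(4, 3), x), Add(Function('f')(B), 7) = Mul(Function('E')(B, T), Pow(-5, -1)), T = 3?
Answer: Rational(-8557, 15) ≈ -570.47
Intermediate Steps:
Function('E')(L, g) = Rational(26, 9) (Function('E')(L, g) = Add(3, Mul(Rational(-1, 9), 1)) = Add(3, Rational(-1, 9)) = Rational(26, 9))
Function('f')(B) = Rational(-341, 45) (Function('f')(B) = Add(-7, Mul(Rational(26, 9), Pow(-5, -1))) = Add(-7, Mul(Rational(26, 9), Rational(-1, 5))) = Add(-7, Rational(-26, 45)) = Rational(-341, 45))
Function('C')(V, x) = Add(7, x)
Mul(Add(Function('f')(-3), Function('C')(1, 5)), -129) = Mul(Add(Rational(-341, 45), Add(7, 5)), -129) = Mul(Add(Rational(-341, 45), 12), -129) = Mul(Rational(199, 45), -129) = Rational(-8557, 15)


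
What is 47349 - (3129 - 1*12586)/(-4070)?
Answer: 192700973/4070 ≈ 47347.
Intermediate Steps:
47349 - (3129 - 1*12586)/(-4070) = 47349 - (3129 - 12586)*(-1)/4070 = 47349 - (-9457)*(-1)/4070 = 47349 - 1*9457/4070 = 47349 - 9457/4070 = 192700973/4070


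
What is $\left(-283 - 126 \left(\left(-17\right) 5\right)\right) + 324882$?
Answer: $335309$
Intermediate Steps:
$\left(-283 - 126 \left(\left(-17\right) 5\right)\right) + 324882 = \left(-283 - -10710\right) + 324882 = \left(-283 + 10710\right) + 324882 = 10427 + 324882 = 335309$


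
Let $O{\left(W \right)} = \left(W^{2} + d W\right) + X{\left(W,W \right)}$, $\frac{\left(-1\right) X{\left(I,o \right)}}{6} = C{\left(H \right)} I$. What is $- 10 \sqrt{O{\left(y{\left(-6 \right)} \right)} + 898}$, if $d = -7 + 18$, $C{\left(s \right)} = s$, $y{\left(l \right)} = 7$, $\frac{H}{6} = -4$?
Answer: $- 40 \sqrt{127} \approx -450.78$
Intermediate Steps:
$H = -24$ ($H = 6 \left(-4\right) = -24$)
$d = 11$
$X{\left(I,o \right)} = 144 I$ ($X{\left(I,o \right)} = - 6 \left(- 24 I\right) = 144 I$)
$O{\left(W \right)} = W^{2} + 155 W$ ($O{\left(W \right)} = \left(W^{2} + 11 W\right) + 144 W = W^{2} + 155 W$)
$- 10 \sqrt{O{\left(y{\left(-6 \right)} \right)} + 898} = - 10 \sqrt{7 \left(155 + 7\right) + 898} = - 10 \sqrt{7 \cdot 162 + 898} = - 10 \sqrt{1134 + 898} = - 10 \sqrt{2032} = - 10 \cdot 4 \sqrt{127} = - 40 \sqrt{127}$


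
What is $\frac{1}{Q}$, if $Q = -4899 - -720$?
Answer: $- \frac{1}{4179} \approx -0.00023929$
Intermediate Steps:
$Q = -4179$ ($Q = -4899 + 720 = -4179$)
$\frac{1}{Q} = \frac{1}{-4179} = - \frac{1}{4179}$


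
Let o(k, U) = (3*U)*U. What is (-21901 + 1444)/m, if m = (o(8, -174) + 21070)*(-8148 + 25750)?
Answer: -20457/1969628596 ≈ -1.0386e-5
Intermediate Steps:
o(k, U) = 3*U²
m = 1969628596 (m = (3*(-174)² + 21070)*(-8148 + 25750) = (3*30276 + 21070)*17602 = (90828 + 21070)*17602 = 111898*17602 = 1969628596)
(-21901 + 1444)/m = (-21901 + 1444)/1969628596 = -20457*1/1969628596 = -20457/1969628596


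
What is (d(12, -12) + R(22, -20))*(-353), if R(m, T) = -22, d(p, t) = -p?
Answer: 12002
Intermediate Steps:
(d(12, -12) + R(22, -20))*(-353) = (-1*12 - 22)*(-353) = (-12 - 22)*(-353) = -34*(-353) = 12002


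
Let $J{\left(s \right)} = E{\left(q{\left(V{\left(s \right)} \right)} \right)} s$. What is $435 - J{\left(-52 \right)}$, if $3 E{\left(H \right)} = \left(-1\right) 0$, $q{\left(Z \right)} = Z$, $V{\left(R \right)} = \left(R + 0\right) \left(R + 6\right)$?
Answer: $435$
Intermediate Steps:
$V{\left(R \right)} = R \left(6 + R\right)$
$E{\left(H \right)} = 0$ ($E{\left(H \right)} = \frac{\left(-1\right) 0}{3} = \frac{1}{3} \cdot 0 = 0$)
$J{\left(s \right)} = 0$ ($J{\left(s \right)} = 0 s = 0$)
$435 - J{\left(-52 \right)} = 435 - 0 = 435 + 0 = 435$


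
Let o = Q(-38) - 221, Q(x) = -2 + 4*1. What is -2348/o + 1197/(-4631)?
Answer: 10611445/1014189 ≈ 10.463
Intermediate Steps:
Q(x) = 2 (Q(x) = -2 + 4 = 2)
o = -219 (o = 2 - 221 = -219)
-2348/o + 1197/(-4631) = -2348/(-219) + 1197/(-4631) = -2348*(-1/219) + 1197*(-1/4631) = 2348/219 - 1197/4631 = 10611445/1014189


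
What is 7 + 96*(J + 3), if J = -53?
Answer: -4793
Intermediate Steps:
7 + 96*(J + 3) = 7 + 96*(-53 + 3) = 7 + 96*(-50) = 7 - 4800 = -4793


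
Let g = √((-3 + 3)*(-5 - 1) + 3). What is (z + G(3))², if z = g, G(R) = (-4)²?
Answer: (16 + √3)² ≈ 314.43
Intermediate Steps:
G(R) = 16
g = √3 (g = √(0*(-6) + 3) = √(0 + 3) = √3 ≈ 1.7320)
z = √3 ≈ 1.7320
(z + G(3))² = (√3 + 16)² = (16 + √3)²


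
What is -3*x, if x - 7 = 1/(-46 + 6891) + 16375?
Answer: -336404373/6845 ≈ -49146.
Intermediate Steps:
x = 112134791/6845 (x = 7 + (1/(-46 + 6891) + 16375) = 7 + (1/6845 + 16375) = 7 + 112086876/6845 = 112134791/6845 ≈ 16382.)
-3*x = -3*112134791/6845 = -336404373/6845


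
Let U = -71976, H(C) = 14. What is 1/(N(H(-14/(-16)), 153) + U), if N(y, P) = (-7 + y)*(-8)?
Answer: -1/72032 ≈ -1.3883e-5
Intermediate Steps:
N(y, P) = 56 - 8*y
1/(N(H(-14/(-16)), 153) + U) = 1/((56 - 8*14) - 71976) = 1/((56 - 112) - 71976) = 1/(-56 - 71976) = 1/(-72032) = -1/72032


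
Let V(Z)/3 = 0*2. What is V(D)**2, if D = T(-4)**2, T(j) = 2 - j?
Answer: 0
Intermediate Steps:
D = 36 (D = (2 - 1*(-4))**2 = (2 + 4)**2 = 6**2 = 36)
V(Z) = 0 (V(Z) = 3*(0*2) = 3*0 = 0)
V(D)**2 = 0**2 = 0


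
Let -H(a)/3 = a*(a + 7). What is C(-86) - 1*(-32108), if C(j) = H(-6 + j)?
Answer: 8648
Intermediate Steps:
H(a) = -3*a*(7 + a) (H(a) = -3*a*(a + 7) = -3*a*(7 + a))
C(j) = -3*(1 + j)*(-6 + j) (C(j) = -3*(-6 + j)*(7 + (-6 + j)) = -3*(-6 + j)*(1 + j) = -3*(1 + j)*(-6 + j))
C(-86) - 1*(-32108) = -3*(1 - 86)*(-6 - 86) - 1*(-32108) = -3*(-85)*(-92) + 32108 = -23460 + 32108 = 8648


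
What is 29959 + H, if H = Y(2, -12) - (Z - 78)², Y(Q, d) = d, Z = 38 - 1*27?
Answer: 25458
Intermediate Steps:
Z = 11 (Z = 38 - 27 = 11)
H = -4501 (H = -12 - (11 - 78)² = -12 - 1*(-67)² = -12 - 1*4489 = -12 - 4489 = -4501)
29959 + H = 29959 - 4501 = 25458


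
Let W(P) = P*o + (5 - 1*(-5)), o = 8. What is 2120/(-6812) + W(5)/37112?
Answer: -9792105/31600868 ≈ -0.30987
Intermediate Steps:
W(P) = 10 + 8*P (W(P) = P*8 + (5 - 1*(-5)) = 8*P + (5 + 5) = 8*P + 10 = 10 + 8*P)
2120/(-6812) + W(5)/37112 = 2120/(-6812) + (10 + 8*5)/37112 = 2120*(-1/6812) + (10 + 40)*(1/37112) = -530/1703 + 50*(1/37112) = -530/1703 + 25/18556 = -9792105/31600868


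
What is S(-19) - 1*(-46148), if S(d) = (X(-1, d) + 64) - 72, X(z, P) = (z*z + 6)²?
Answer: 46189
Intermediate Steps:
X(z, P) = (6 + z²)² (X(z, P) = (z² + 6)² = (6 + z²)²)
S(d) = 41 (S(d) = ((6 + (-1)²)² + 64) - 72 = ((6 + 1)² + 64) - 72 = (7² + 64) - 72 = (49 + 64) - 72 = 113 - 72 = 41)
S(-19) - 1*(-46148) = 41 - 1*(-46148) = 41 + 46148 = 46189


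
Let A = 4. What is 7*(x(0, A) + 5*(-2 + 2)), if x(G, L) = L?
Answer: 28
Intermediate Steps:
7*(x(0, A) + 5*(-2 + 2)) = 7*(4 + 5*(-2 + 2)) = 7*(4 + 5*0) = 7*(4 + 0) = 7*4 = 28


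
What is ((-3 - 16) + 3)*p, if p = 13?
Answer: -208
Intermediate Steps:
((-3 - 16) + 3)*p = ((-3 - 16) + 3)*13 = (-19 + 3)*13 = -16*13 = -208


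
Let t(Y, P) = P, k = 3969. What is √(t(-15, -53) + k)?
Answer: 2*√979 ≈ 62.578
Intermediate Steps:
√(t(-15, -53) + k) = √(-53 + 3969) = √3916 = 2*√979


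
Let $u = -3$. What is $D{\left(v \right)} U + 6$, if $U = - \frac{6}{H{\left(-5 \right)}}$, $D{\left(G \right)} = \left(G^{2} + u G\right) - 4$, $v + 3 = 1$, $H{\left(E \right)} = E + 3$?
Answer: $24$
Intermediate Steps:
$H{\left(E \right)} = 3 + E$
$v = -2$ ($v = -3 + 1 = -2$)
$D{\left(G \right)} = -4 + G^{2} - 3 G$ ($D{\left(G \right)} = \left(G^{2} - 3 G\right) - 4 = -4 + G^{2} - 3 G$)
$U = 3$ ($U = - \frac{6}{3 - 5} = - \frac{6}{-2} = \left(-6\right) \left(- \frac{1}{2}\right) = 3$)
$D{\left(v \right)} U + 6 = \left(-4 + \left(-2\right)^{2} - -6\right) 3 + 6 = \left(-4 + 4 + 6\right) 3 + 6 = 6 \cdot 3 + 6 = 18 + 6 = 24$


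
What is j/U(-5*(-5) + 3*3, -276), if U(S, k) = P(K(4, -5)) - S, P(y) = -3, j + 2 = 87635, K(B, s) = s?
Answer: -87633/37 ≈ -2368.5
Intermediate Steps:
j = 87633 (j = -2 + 87635 = 87633)
U(S, k) = -3 - S
j/U(-5*(-5) + 3*3, -276) = 87633/(-3 - (-5*(-5) + 3*3)) = 87633/(-3 - (25 + 9)) = 87633/(-3 - 1*34) = 87633/(-3 - 34) = 87633/(-37) = 87633*(-1/37) = -87633/37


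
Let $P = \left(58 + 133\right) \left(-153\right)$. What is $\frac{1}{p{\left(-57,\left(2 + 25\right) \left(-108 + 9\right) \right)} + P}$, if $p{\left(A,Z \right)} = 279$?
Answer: $- \frac{1}{28944} \approx -3.4549 \cdot 10^{-5}$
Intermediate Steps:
$P = -29223$ ($P = 191 \left(-153\right) = -29223$)
$\frac{1}{p{\left(-57,\left(2 + 25\right) \left(-108 + 9\right) \right)} + P} = \frac{1}{279 - 29223} = \frac{1}{-28944} = - \frac{1}{28944}$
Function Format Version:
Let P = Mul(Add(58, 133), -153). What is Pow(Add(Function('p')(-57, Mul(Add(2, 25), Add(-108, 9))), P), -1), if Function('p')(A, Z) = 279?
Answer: Rational(-1, 28944) ≈ -3.4549e-5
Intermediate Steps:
P = -29223 (P = Mul(191, -153) = -29223)
Pow(Add(Function('p')(-57, Mul(Add(2, 25), Add(-108, 9))), P), -1) = Pow(Add(279, -29223), -1) = Pow(-28944, -1) = Rational(-1, 28944)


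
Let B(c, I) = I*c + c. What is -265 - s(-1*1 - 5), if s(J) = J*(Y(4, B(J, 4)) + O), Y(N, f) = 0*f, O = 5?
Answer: -235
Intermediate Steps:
B(c, I) = c + I*c
Y(N, f) = 0
s(J) = 5*J (s(J) = J*(0 + 5) = J*5 = 5*J)
-265 - s(-1*1 - 5) = -265 - 5*(-1*1 - 5) = -265 - 5*(-1 - 5) = -265 - 5*(-6) = -265 - 1*(-30) = -265 + 30 = -235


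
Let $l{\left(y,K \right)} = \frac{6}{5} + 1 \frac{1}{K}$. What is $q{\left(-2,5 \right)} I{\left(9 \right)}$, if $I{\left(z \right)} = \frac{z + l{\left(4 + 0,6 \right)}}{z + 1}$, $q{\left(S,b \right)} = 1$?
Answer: $\frac{311}{300} \approx 1.0367$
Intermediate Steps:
$l{\left(y,K \right)} = \frac{6}{5} + \frac{1}{K}$ ($l{\left(y,K \right)} = 6 \cdot \frac{1}{5} + \frac{1}{K} = \frac{6}{5} + \frac{1}{K}$)
$I{\left(z \right)} = \frac{\frac{41}{30} + z}{1 + z}$ ($I{\left(z \right)} = \frac{z + \left(\frac{6}{5} + \frac{1}{6}\right)}{z + 1} = \frac{z + \left(\frac{6}{5} + \frac{1}{6}\right)}{1 + z} = \frac{z + \frac{41}{30}}{1 + z} = \frac{\frac{41}{30} + z}{1 + z}$)
$q{\left(-2,5 \right)} I{\left(9 \right)} = 1 \frac{\frac{41}{30} + 9}{1 + 9} = 1 \cdot \frac{1}{10} \cdot \frac{311}{30} = 1 \cdot \frac{311}{300} = \frac{311}{300}$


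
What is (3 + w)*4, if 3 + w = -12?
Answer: -48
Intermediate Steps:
w = -15 (w = -3 - 12 = -15)
(3 + w)*4 = (3 - 15)*4 = -12*4 = -48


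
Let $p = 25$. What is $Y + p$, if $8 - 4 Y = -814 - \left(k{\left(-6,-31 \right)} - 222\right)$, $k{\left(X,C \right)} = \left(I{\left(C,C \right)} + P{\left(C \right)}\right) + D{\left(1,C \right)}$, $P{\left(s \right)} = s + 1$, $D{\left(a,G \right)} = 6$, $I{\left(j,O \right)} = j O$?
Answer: $\frac{1637}{4} \approx 409.25$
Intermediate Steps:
$I{\left(j,O \right)} = O j$
$P{\left(s \right)} = 1 + s$
$k{\left(X,C \right)} = 7 + C + C^{2}$ ($k{\left(X,C \right)} = \left(C C + \left(1 + C\right)\right) + 6 = \left(C^{2} + \left(1 + C\right)\right) + 6 = \left(1 + C + C^{2}\right) + 6 = 7 + C + C^{2}$)
$Y = \frac{1537}{4}$ ($Y = 2 - \frac{-814 - \left(\left(7 - 31 + \left(-31\right)^{2}\right) - 222\right)}{4} = 2 - \frac{-814 - \left(\left(7 - 31 + 961\right) - 222\right)}{4} = 2 - \frac{-814 - \left(937 - 222\right)}{4} = 2 - \frac{-814 - 715}{4} = 2 - - \frac{1529}{4} = 2 + \frac{1529}{4} = \frac{1537}{4} \approx 384.25$)
$Y + p = \frac{1537}{4} + 25 = \frac{1637}{4}$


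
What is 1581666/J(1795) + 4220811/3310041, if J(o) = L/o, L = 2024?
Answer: 223750342888827/159512452 ≈ 1.4027e+6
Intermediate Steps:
J(o) = 2024/o
1581666/J(1795) + 4220811/3310041 = 1581666/((2024/1795)) + 4220811/3310041 = 1581666/((2024*(1/1795))) + 4220811*(1/3310041) = 1581666/(2024/1795) + 200991/157621 = 1581666*(1795/2024) + 200991/157621 = 1419545235/1012 + 200991/157621 = 223750342888827/159512452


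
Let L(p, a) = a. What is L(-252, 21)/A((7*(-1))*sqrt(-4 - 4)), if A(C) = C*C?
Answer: -3/56 ≈ -0.053571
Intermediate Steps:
A(C) = C**2
L(-252, 21)/A((7*(-1))*sqrt(-4 - 4)) = 21/(((7*(-1))*sqrt(-4 - 4))**2) = 21/((-14*I*sqrt(2))**2) = 21/(-392) = 21*(-1/392) = -3/56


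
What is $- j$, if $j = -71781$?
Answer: $71781$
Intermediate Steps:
$- j = \left(-1\right) \left(-71781\right) = 71781$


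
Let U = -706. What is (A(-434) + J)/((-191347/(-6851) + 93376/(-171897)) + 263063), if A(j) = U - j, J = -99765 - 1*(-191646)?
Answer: 1185547652553/3404754884584 ≈ 0.34820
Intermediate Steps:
J = 91881 (J = -99765 + 191646 = 91881)
A(j) = -706 - j
(A(-434) + J)/((-191347/(-6851) + 93376/(-171897)) + 263063) = ((-706 - 1*(-434)) + 91881)/((-191347/(-6851) + 93376/(-171897)) + 263063) = ((-706 + 434) + 91881)/((-191347*(-1/6851) + 93376*(-1/171897)) + 263063) = (-272 + 91881)/((14719/527 - 93376/171897) + 263063) = 91609/(2480942791/90589719 + 263063) = 91609/(23833284192088/90589719) = 91609*(90589719/23833284192088) = 1185547652553/3404754884584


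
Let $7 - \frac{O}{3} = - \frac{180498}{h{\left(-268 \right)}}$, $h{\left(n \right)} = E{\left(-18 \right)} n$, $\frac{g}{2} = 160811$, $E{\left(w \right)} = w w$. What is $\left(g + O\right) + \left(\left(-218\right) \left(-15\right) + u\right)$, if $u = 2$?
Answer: $\frac{23393431}{72} \approx 3.2491 \cdot 10^{5}$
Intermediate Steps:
$E{\left(w \right)} = w^{2}$
$g = 321622$ ($g = 2 \cdot 160811 = 321622$)
$h{\left(n \right)} = 324 n$ ($h{\left(n \right)} = \left(-18\right)^{2} n = 324 n$)
$O = \frac{1063}{72}$ ($O = 21 - 3 \left(- \frac{180498}{324 \left(-268\right)}\right) = 21 - 3 \left(- \frac{180498}{-86832}\right) = 21 - 3 \left(\left(-180498\right) \left(- \frac{1}{86832}\right)\right) = 21 - \frac{449}{72} = \frac{1063}{72} \approx 14.764$)
$\left(g + O\right) + \left(\left(-218\right) \left(-15\right) + u\right) = \left(321622 + \frac{1063}{72}\right) + \left(\left(-218\right) \left(-15\right) + 2\right) = \frac{23157847}{72} + \left(3270 + 2\right) = \frac{23157847}{72} + 3272 = \frac{23393431}{72}$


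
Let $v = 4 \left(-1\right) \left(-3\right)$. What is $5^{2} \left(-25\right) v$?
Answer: $-7500$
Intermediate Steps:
$v = 12$ ($v = \left(-4\right) \left(-3\right) = 12$)
$5^{2} \left(-25\right) v = 5^{2} \left(-25\right) 12 = 25 \left(-25\right) 12 = \left(-625\right) 12 = -7500$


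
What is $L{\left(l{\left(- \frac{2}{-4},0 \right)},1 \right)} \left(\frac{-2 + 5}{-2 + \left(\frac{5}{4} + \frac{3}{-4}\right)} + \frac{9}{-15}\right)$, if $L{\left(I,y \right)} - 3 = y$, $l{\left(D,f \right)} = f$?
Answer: $- \frac{52}{5} \approx -10.4$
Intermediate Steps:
$L{\left(I,y \right)} = 3 + y$
$L{\left(l{\left(- \frac{2}{-4},0 \right)},1 \right)} \left(\frac{-2 + 5}{-2 + \left(\frac{5}{4} + \frac{3}{-4}\right)} + \frac{9}{-15}\right) = \left(3 + 1\right) \left(\frac{-2 + 5}{-2 + \left(\frac{5}{4} + \frac{3}{-4}\right)} + \frac{9}{-15}\right) = 4 \left(\frac{3}{-2 + \left(5 \cdot \frac{1}{4} + 3 \left(- \frac{1}{4}\right)\right)} + 9 \left(- \frac{1}{15}\right)\right) = 4 \left(\frac{3}{-2 + \left(\frac{5}{4} - \frac{3}{4}\right)} - \frac{3}{5}\right) = 4 \left(\frac{3}{-2 + \frac{1}{2}} - \frac{3}{5}\right) = 4 \left(\frac{3}{- \frac{3}{2}} - \frac{3}{5}\right) = 4 \left(3 \left(- \frac{2}{3}\right) - \frac{3}{5}\right) = 4 \left(-2 - \frac{3}{5}\right) = 4 \left(- \frac{13}{5}\right) = - \frac{52}{5}$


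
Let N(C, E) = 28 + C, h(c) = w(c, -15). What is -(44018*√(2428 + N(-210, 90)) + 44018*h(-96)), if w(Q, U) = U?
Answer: 660270 - 44018*√2246 ≈ -1.4258e+6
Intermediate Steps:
h(c) = -15
-(44018*√(2428 + N(-210, 90)) + 44018*h(-96)) = -(-660270 + 44018*√(2428 + (28 - 210))) = -(-660270 + 44018*√(2428 - 182)) = -(-660270 + 44018*√2246) = -44018*(-15 + √2246) = 660270 - 44018*√2246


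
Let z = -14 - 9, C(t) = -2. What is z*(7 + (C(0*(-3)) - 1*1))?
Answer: -92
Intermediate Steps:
z = -23
z*(7 + (C(0*(-3)) - 1*1)) = -23*(7 + (-2 - 1*1)) = -23*(7 + (-2 - 1)) = -23*(7 - 3) = -23*4 = -92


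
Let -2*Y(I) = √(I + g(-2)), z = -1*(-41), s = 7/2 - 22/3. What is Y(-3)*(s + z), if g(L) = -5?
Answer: -223*I*√2/6 ≈ -52.562*I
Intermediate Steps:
s = -23/6 (s = 7*(½) - 22*⅓ = 7/2 - 22/3 = -23/6 ≈ -3.8333)
z = 41
Y(I) = -√(-5 + I)/2 (Y(I) = -√(I - 5)/2 = -√(-5 + I)/2)
Y(-3)*(s + z) = (-√(-5 - 3)/2)*(-23/6 + 41) = -I*√2*(223/6) = -223*I*√2/6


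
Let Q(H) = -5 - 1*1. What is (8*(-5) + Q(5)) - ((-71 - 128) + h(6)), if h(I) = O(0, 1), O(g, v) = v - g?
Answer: 152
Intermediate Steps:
h(I) = 1 (h(I) = 1 - 1*0 = 1 + 0 = 1)
Q(H) = -6 (Q(H) = -5 - 1 = -6)
(8*(-5) + Q(5)) - ((-71 - 128) + h(6)) = (8*(-5) - 6) - ((-71 - 128) + 1) = (-40 - 6) - (-199 + 1) = -46 - 1*(-198) = -46 + 198 = 152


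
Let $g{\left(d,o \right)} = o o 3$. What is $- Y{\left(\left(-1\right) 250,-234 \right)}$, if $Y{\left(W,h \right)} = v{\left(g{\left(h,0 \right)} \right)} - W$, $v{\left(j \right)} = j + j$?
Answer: $-250$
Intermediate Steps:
$g{\left(d,o \right)} = 3 o^{2}$ ($g{\left(d,o \right)} = o^{2} \cdot 3 = 3 o^{2}$)
$v{\left(j \right)} = 2 j$
$Y{\left(W,h \right)} = - W$ ($Y{\left(W,h \right)} = 2 \cdot 3 \cdot 0^{2} - W = 2 \cdot 3 \cdot 0 - W = 2 \cdot 0 - W = 0 - W = - W$)
$- Y{\left(\left(-1\right) 250,-234 \right)} = - \left(-1\right) \left(\left(-1\right) 250\right) = - \left(-1\right) \left(-250\right) = \left(-1\right) 250 = -250$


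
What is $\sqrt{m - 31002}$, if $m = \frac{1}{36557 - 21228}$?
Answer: $\frac{i \sqrt{7284795412153}}{15329} \approx 176.07 i$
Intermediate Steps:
$m = \frac{1}{15329} \approx 6.5236 \cdot 10^{-5}$
$\sqrt{m - 31002} = \sqrt{\frac{1}{15329} - 31002} = \sqrt{- \frac{475229657}{15329}} = \frac{i \sqrt{7284795412153}}{15329}$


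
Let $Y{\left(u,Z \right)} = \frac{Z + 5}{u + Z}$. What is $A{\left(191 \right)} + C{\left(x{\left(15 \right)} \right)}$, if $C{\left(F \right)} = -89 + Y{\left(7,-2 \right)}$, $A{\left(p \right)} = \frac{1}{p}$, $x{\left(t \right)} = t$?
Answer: $- \frac{84417}{955} \approx -88.395$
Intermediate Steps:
$Y{\left(u,Z \right)} = \frac{5 + Z}{Z + u}$
$C{\left(F \right)} = - \frac{442}{5}$ ($C{\left(F \right)} = -89 + \frac{5 - 2}{-2 + 7} = -89 + \frac{1}{5} \cdot 3 = -89 + \frac{3}{5} = - \frac{442}{5}$)
$A{\left(191 \right)} + C{\left(x{\left(15 \right)} \right)} = \frac{1}{191} - \frac{442}{5} = - \frac{84417}{955}$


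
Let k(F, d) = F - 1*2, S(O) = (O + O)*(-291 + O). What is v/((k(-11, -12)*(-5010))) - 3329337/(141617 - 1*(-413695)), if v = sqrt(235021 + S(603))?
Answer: -1109779/185104 + sqrt(611293)/65130 ≈ -5.9834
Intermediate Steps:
S(O) = 2*O*(-291 + O) (S(O) = (2*O)*(-291 + O) = 2*O*(-291 + O))
k(F, d) = -2 + F (k(F, d) = F - 2 = -2 + F)
v = sqrt(611293) (v = sqrt(235021 + 2*603*(-291 + 603)) = sqrt(235021 + 2*603*312) = sqrt(235021 + 376272) = sqrt(611293) ≈ 781.85)
v/((k(-11, -12)*(-5010))) - 3329337/(141617 - 1*(-413695)) = sqrt(611293)/(((-2 - 11)*(-5010))) - 3329337/(141617 - 1*(-413695)) = sqrt(611293)/((-13*(-5010))) - 3329337/(141617 + 413695) = sqrt(611293)/65130 - 3329337/555312 = sqrt(611293)*(1/65130) - 3329337*1/555312 = sqrt(611293)/65130 - 1109779/185104 = -1109779/185104 + sqrt(611293)/65130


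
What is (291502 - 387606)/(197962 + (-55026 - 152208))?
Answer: 12013/1159 ≈ 10.365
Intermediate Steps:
(291502 - 387606)/(197962 + (-55026 - 152208)) = -96104/(197962 - 207234) = -96104/(-9272) = -96104*(-1/9272) = 12013/1159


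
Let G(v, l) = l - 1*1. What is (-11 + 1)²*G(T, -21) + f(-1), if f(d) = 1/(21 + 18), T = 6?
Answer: -85799/39 ≈ -2200.0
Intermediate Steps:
f(d) = 1/39
G(v, l) = -1 + l (G(v, l) = l - 1 = -1 + l)
(-11 + 1)²*G(T, -21) + f(-1) = (-11 + 1)²*(-1 - 21) + 1/39 = (-10)²*(-22) + 1/39 = 100*(-22) + 1/39 = -2200 + 1/39 = -85799/39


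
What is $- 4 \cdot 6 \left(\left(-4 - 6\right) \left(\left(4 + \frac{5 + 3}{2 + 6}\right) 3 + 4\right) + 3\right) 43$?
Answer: $192984$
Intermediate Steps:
$- 4 \cdot 6 \left(\left(-4 - 6\right) \left(\left(4 + \frac{5 + 3}{2 + 6}\right) 3 + 4\right) + 3\right) 43 = - 4 \cdot 6 \left(\left(-4 - 6\right) \left(\left(4 + \frac{8}{8}\right) 3 + 4\right) + 3\right) 43 = - 4 \cdot 6 \left(- 10 \left(\left(4 + 8 \cdot \frac{1}{8}\right) 3 + 4\right) + 3\right) 43 = - 4 \cdot 6 \left(- 10 \left(\left(4 + 1\right) 3 + 4\right) + 3\right) 43 = - 4 \cdot 6 \left(- 10 \left(5 \cdot 3 + 4\right) + 3\right) 43 = - 4 \cdot 6 \left(- 10 \left(15 + 4\right) + 3\right) 43 = - 4 \cdot 6 \left(\left(-10\right) 19 + 3\right) 43 = - 4 \cdot 6 \left(-190 + 3\right) 43 = - 4 \cdot 6 \left(-187\right) 43 = \left(-4\right) \left(-1122\right) 43 = 4488 \cdot 43 = 192984$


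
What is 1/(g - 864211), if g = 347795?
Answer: -1/516416 ≈ -1.9364e-6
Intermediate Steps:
1/(g - 864211) = 1/(347795 - 864211) = 1/(-516416) = -1/516416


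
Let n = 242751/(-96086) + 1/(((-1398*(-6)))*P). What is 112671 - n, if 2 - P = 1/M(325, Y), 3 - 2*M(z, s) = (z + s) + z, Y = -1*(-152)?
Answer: 72649128647466443/644775494400 ≈ 1.1267e+5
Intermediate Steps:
Y = 152
M(z, s) = 3/2 - z - s/2 (M(z, s) = 3/2 - ((z + s) + z)/2 = 3/2 - ((s + z) + z)/2 = 3/2 - (s + 2*z)/2 = 3/2 + (-z - s/2) = 3/2 - z - s/2)
P = 1600/799 (P = 2 - 1/(3/2 - 1*325 - ½*152) = 2 - 1/(3/2 - 325 - 76) = 2 - 1/(-799/2) = 2 - 1*(-2/799) = 2 + 2/799 = 1600/799 ≈ 2.0025)
n = -1628917924043/644775494400 (n = 242751/(-96086) + 1/(((-1398*(-6)))*(1600/799)) = 242751*(-1/96086) + (799/1600)/8388 = -242751/96086 + (1/8388)*(799/1600) = -242751/96086 + 799/13420800 = -1628917924043/644775494400 ≈ -2.5263)
112671 - n = 112671 - 1*(-1628917924043/644775494400) = 112671 + 1628917924043/644775494400 = 72649128647466443/644775494400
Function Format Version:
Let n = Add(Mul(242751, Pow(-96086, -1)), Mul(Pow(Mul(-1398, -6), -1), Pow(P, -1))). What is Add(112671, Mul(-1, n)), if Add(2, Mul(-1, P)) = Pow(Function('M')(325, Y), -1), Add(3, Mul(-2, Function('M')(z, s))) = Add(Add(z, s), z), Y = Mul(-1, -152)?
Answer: Rational(72649128647466443, 644775494400) ≈ 1.1267e+5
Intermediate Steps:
Y = 152
Function('M')(z, s) = Add(Rational(3, 2), Mul(-1, z), Mul(Rational(-1, 2), s)) (Function('M')(z, s) = Add(Rational(3, 2), Mul(Rational(-1, 2), Add(Add(z, s), z))) = Add(Rational(3, 2), Mul(Rational(-1, 2), Add(Add(s, z), z))) = Add(Rational(3, 2), Mul(Rational(-1, 2), Add(s, Mul(2, z)))) = Add(Rational(3, 2), Add(Mul(-1, z), Mul(Rational(-1, 2), s))) = Add(Rational(3, 2), Mul(-1, z), Mul(Rational(-1, 2), s)))
P = Rational(1600, 799) (P = Add(2, Mul(-1, Pow(Add(Rational(3, 2), Mul(-1, 325), Mul(Rational(-1, 2), 152)), -1))) = Add(2, Mul(-1, Pow(Add(Rational(3, 2), -325, -76), -1))) = Add(2, Mul(-1, Pow(Rational(-799, 2), -1))) = Add(2, Mul(-1, Rational(-2, 799))) = Add(2, Rational(2, 799)) = Rational(1600, 799) ≈ 2.0025)
n = Rational(-1628917924043, 644775494400) (n = Add(Mul(242751, Pow(-96086, -1)), Mul(Pow(Mul(-1398, -6), -1), Pow(Rational(1600, 799), -1))) = Add(Mul(242751, Rational(-1, 96086)), Mul(Pow(8388, -1), Rational(799, 1600))) = Add(Rational(-242751, 96086), Mul(Rational(1, 8388), Rational(799, 1600))) = Add(Rational(-242751, 96086), Rational(799, 13420800)) = Rational(-1628917924043, 644775494400) ≈ -2.5263)
Add(112671, Mul(-1, n)) = Add(112671, Mul(-1, Rational(-1628917924043, 644775494400))) = Add(112671, Rational(1628917924043, 644775494400)) = Rational(72649128647466443, 644775494400)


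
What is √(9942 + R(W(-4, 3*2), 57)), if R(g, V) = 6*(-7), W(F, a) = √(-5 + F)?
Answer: 30*√11 ≈ 99.499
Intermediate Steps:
R(g, V) = -42
√(9942 + R(W(-4, 3*2), 57)) = √(9942 - 42) = √9900 = 30*√11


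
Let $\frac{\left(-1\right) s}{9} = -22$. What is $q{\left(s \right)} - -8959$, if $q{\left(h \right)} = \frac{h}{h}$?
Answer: $8960$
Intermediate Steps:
$s = 198$ ($s = \left(-9\right) \left(-22\right) = 198$)
$q{\left(h \right)} = 1$
$q{\left(s \right)} - -8959 = 1 - -8959 = 1 + 8959 = 8960$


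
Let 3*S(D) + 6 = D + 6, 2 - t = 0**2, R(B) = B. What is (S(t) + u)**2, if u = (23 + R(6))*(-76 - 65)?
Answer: 150430225/9 ≈ 1.6714e+7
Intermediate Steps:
t = 2 (t = 2 - 1*0**2 = 2 - 1*0 = 2 + 0 = 2)
u = -4089 (u = (23 + 6)*(-76 - 65) = 29*(-141) = -4089)
S(D) = D/3 (S(D) = -2 + (D + 6)/3 = -2 + (6 + D)/3 = -2 + (2 + D/3) = D/3)
(S(t) + u)**2 = ((1/3)*2 - 4089)**2 = (2/3 - 4089)**2 = (-12265/3)**2 = 150430225/9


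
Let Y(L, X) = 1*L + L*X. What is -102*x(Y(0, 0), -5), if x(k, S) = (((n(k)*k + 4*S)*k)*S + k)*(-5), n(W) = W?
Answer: 0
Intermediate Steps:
Y(L, X) = L + L*X
x(k, S) = -5*k - 5*S*k*(k² + 4*S) (x(k, S) = (((k*k + 4*S)*k)*S + k)*(-5) = (((k² + 4*S)*k)*S + k)*(-5) = ((k*(k² + 4*S))*S + k)*(-5) = (S*k*(k² + 4*S) + k)*(-5) = (k + S*k*(k² + 4*S))*(-5) = -5*k - 5*S*k*(k² + 4*S))
-102*x(Y(0, 0), -5) = -(-510)*0*(1 + 0)*(1 + 4*(-5)² - 5*(0*(1 + 0))²) = -(-510)*0*1*(1 + 4*25 - 5*(0*1)²) = -(-510)*0*(1 + 100 - 5*0²) = -(-510)*0*(1 + 100 - 5*0) = -(-510)*0*(1 + 100 + 0) = -(-510)*0*101 = -102*0 = 0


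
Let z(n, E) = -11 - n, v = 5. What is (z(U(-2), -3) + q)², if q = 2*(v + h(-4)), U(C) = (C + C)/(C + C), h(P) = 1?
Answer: 0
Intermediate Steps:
U(C) = 1 (U(C) = (2*C)/((2*C)) = (2*C)*(1/(2*C)) = 1)
q = 12 (q = 2*(5 + 1) = 2*6 = 12)
(z(U(-2), -3) + q)² = ((-11 - 1*1) + 12)² = ((-11 - 1) + 12)² = (-12 + 12)² = 0² = 0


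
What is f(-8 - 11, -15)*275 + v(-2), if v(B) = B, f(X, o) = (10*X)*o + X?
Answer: 778523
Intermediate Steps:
f(X, o) = X + 10*X*o (f(X, o) = 10*X*o + X = X + 10*X*o)
f(-8 - 11, -15)*275 + v(-2) = ((-8 - 11)*(1 + 10*(-15)))*275 - 2 = -19*(1 - 150)*275 - 2 = -19*(-149)*275 - 2 = 2831*275 - 2 = 778525 - 2 = 778523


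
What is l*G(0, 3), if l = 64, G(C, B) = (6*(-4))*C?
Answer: 0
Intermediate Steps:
G(C, B) = -24*C
l*G(0, 3) = 64*(-24*0) = 64*0 = 0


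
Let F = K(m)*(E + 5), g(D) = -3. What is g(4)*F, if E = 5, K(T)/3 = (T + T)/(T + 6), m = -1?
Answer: 36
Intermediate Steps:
K(T) = 6*T/(6 + T) (K(T) = 3*((T + T)/(T + 6)) = 3*((2*T)/(6 + T)) = 3*(2*T/(6 + T)) = 6*T/(6 + T))
F = -12 (F = (6*(-1)/(6 - 1))*(5 + 5) = (6*(-1)/5)*10 = (6*(-1)*(⅕))*10 = -6/5*10 = -12)
g(4)*F = -3*(-12) = 36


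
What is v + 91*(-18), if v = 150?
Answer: -1488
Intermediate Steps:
v + 91*(-18) = 150 + 91*(-18) = 150 - 1638 = -1488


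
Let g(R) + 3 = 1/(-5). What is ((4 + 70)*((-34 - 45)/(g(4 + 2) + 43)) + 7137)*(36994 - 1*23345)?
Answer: 18986209417/199 ≈ 9.5408e+7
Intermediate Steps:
g(R) = -16/5 (g(R) = -3 + 1/(-5) = -3 - ⅕ = -16/5)
((4 + 70)*((-34 - 45)/(g(4 + 2) + 43)) + 7137)*(36994 - 1*23345) = ((4 + 70)*((-34 - 45)/(-16/5 + 43)) + 7137)*(36994 - 1*23345) = (74*(-79/199/5) + 7137)*(36994 - 23345) = (74*(-79*5/199) + 7137)*13649 = (74*(-395/199) + 7137)*13649 = (-29230/199 + 7137)*13649 = (1391033/199)*13649 = 18986209417/199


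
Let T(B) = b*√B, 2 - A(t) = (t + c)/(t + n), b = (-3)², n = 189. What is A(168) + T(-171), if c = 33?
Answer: 171/119 + 27*I*√19 ≈ 1.437 + 117.69*I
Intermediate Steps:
b = 9
A(t) = 2 - (33 + t)/(189 + t) (A(t) = 2 - (t + 33)/(t + 189) = 2 - (33 + t)/(189 + t))
T(B) = 9*√B
A(168) + T(-171) = (345 + 168)/(189 + 168) + 9*√(-171) = 513/357 + 9*(3*I*√19) = (1/357)*513 + 27*I*√19 = 171/119 + 27*I*√19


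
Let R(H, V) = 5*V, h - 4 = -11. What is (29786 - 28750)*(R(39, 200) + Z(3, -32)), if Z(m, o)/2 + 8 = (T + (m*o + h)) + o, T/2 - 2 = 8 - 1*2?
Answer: 772856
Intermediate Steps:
h = -7 (h = 4 - 11 = -7)
T = 16 (T = 4 + 2*(8 - 1*2) = 4 + 2*(8 - 2) = 4 + 2*6 = 4 + 12 = 16)
Z(m, o) = 2 + 2*o + 2*m*o (Z(m, o) = -16 + 2*((16 + (m*o - 7)) + o) = -16 + 2*((16 + (-7 + m*o)) + o) = -16 + 2*((9 + m*o) + o) = -16 + 2*(9 + o + m*o) = -16 + (18 + 2*o + 2*m*o) = 2 + 2*o + 2*m*o)
(29786 - 28750)*(R(39, 200) + Z(3, -32)) = (29786 - 28750)*(5*200 + (2 + 2*(-32) + 2*3*(-32))) = 1036*(1000 + (2 - 64 - 192)) = 1036*(1000 - 254) = 1036*746 = 772856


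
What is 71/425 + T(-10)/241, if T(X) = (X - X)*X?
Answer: 71/425 ≈ 0.16706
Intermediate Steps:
T(X) = 0 (T(X) = 0*X = 0)
71/425 + T(-10)/241 = 71/425 + 0/241 = 71*(1/425) + 0*(1/241) = 71/425 + 0 = 71/425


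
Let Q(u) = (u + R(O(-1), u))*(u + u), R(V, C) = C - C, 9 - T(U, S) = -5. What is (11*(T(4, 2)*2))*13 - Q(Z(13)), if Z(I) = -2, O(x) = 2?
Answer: 3996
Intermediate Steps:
T(U, S) = 14 (T(U, S) = 9 - 1*(-5) = 9 + 5 = 14)
R(V, C) = 0
Q(u) = 2*u**2 (Q(u) = (u + 0)*(u + u) = u*(2*u) = 2*u**2)
(11*(T(4, 2)*2))*13 - Q(Z(13)) = (11*(14*2))*13 - 2*(-2)**2 = (11*28)*13 - 2*4 = 308*13 - 1*8 = 4004 - 8 = 3996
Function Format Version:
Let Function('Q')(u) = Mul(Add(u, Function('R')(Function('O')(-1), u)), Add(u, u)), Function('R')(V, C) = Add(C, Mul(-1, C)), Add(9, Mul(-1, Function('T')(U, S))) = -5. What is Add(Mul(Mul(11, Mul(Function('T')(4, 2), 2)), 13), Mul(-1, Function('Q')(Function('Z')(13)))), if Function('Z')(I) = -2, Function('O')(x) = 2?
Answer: 3996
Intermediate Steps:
Function('T')(U, S) = 14 (Function('T')(U, S) = Add(9, Mul(-1, -5)) = Add(9, 5) = 14)
Function('R')(V, C) = 0
Function('Q')(u) = Mul(2, Pow(u, 2)) (Function('Q')(u) = Mul(Add(u, 0), Add(u, u)) = Mul(u, Mul(2, u)) = Mul(2, Pow(u, 2)))
Add(Mul(Mul(11, Mul(Function('T')(4, 2), 2)), 13), Mul(-1, Function('Q')(Function('Z')(13)))) = Add(Mul(Mul(11, Mul(14, 2)), 13), Mul(-1, Mul(2, Pow(-2, 2)))) = Add(Mul(Mul(11, 28), 13), Mul(-1, Mul(2, 4))) = Add(Mul(308, 13), Mul(-1, 8)) = Add(4004, -8) = 3996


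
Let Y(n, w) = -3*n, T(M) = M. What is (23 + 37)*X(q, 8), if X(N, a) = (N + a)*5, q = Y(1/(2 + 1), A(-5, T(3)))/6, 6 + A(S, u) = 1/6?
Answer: 2350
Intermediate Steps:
A(S, u) = -35/6 (A(S, u) = -6 + 1/6 = -6 + 1*(⅙) = -6 + ⅙ = -35/6)
q = -⅙ (q = -3/(2 + 1)/6 = -3/3*(⅙) = -3*⅓*(⅙) = -1*⅙ = -⅙ ≈ -0.16667)
X(N, a) = 5*N + 5*a
(23 + 37)*X(q, 8) = (23 + 37)*(5*(-⅙) + 5*8) = 60*(-⅚ + 40) = 60*(235/6) = 2350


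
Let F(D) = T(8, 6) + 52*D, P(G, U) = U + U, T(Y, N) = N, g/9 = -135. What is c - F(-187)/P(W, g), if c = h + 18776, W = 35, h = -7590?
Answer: 13586131/1215 ≈ 11182.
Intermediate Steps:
g = -1215 (g = 9*(-135) = -1215)
P(G, U) = 2*U
F(D) = 6 + 52*D
c = 11186 (c = -7590 + 18776 = 11186)
c - F(-187)/P(W, g) = 11186 - (6 + 52*(-187))/(2*(-1215)) = 11186 - (6 - 9724)/(-2430) = 11186 - (-9718)*(-1)/2430 = 11186 - 1*4859/1215 = 11186 - 4859/1215 = 13586131/1215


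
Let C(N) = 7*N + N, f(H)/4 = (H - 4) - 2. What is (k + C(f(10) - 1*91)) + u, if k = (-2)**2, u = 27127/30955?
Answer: -18422053/30955 ≈ -595.12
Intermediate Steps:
f(H) = -24 + 4*H (f(H) = 4*((H - 4) - 2) = 4*((-4 + H) - 2) = 4*(-6 + H) = -24 + 4*H)
C(N) = 8*N
u = 27127/30955 (u = 27127*(1/30955) = 27127/30955 ≈ 0.87634)
k = 4
(k + C(f(10) - 1*91)) + u = (4 + 8*((-24 + 4*10) - 1*91)) + 27127/30955 = (4 + 8*((-24 + 40) - 91)) + 27127/30955 = (4 + 8*(16 - 91)) + 27127/30955 = (4 + 8*(-75)) + 27127/30955 = (4 - 600) + 27127/30955 = -596 + 27127/30955 = -18422053/30955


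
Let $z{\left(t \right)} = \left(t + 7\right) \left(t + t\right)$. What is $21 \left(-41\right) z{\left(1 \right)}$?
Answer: $-13776$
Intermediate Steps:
$z{\left(t \right)} = 2 t \left(7 + t\right)$ ($z{\left(t \right)} = \left(7 + t\right) 2 t = 2 t \left(7 + t\right)$)
$21 \left(-41\right) z{\left(1 \right)} = 21 \left(-41\right) 2 \cdot 1 \left(7 + 1\right) = - 861 \cdot 2 \cdot 1 \cdot 8 = \left(-861\right) 16 = -13776$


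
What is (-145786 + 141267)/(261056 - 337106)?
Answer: 4519/76050 ≈ 0.059421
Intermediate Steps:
(-145786 + 141267)/(261056 - 337106) = -4519/(-76050) = -4519*(-1/76050) = 4519/76050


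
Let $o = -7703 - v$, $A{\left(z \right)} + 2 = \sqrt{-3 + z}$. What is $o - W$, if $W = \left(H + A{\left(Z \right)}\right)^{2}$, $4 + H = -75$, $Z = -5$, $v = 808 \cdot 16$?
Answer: $-27184 + 324 i \sqrt{2} \approx -27184.0 + 458.21 i$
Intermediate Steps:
$v = 12928$
$H = -79$ ($H = -4 - 75 = -79$)
$A{\left(z \right)} = -2 + \sqrt{-3 + z}$
$o = -20631$ ($o = -7703 - 12928 = -20631$)
$W = \left(-81 + 2 i \sqrt{2}\right)^{2}$ ($W = \left(-79 - \left(2 - \sqrt{-3 - 5}\right)\right)^{2} = \left(-79 - \left(2 - \sqrt{-8}\right)\right)^{2} = \left(-79 - \left(2 - 2 i \sqrt{2}\right)\right)^{2} = \left(-81 + 2 i \sqrt{2}\right)^{2} \approx 6553.0 - 458.21 i$)
$o - W = -20631 - \left(6553 - 324 i \sqrt{2}\right) = -27184 + 324 i \sqrt{2}$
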